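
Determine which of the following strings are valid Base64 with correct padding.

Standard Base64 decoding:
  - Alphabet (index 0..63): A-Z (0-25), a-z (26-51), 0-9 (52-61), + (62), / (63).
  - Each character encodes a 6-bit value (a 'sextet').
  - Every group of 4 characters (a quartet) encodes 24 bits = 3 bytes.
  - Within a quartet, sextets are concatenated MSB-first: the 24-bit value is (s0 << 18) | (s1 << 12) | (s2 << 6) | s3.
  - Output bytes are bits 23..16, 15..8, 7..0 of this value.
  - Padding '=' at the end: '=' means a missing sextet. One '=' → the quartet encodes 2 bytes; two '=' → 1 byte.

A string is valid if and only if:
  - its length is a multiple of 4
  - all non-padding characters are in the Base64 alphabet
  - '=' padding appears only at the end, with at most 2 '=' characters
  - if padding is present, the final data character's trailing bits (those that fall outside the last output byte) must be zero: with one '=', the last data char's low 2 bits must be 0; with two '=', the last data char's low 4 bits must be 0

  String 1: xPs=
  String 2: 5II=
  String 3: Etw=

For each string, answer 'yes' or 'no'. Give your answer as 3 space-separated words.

Answer: yes yes yes

Derivation:
String 1: 'xPs=' → valid
String 2: '5II=' → valid
String 3: 'Etw=' → valid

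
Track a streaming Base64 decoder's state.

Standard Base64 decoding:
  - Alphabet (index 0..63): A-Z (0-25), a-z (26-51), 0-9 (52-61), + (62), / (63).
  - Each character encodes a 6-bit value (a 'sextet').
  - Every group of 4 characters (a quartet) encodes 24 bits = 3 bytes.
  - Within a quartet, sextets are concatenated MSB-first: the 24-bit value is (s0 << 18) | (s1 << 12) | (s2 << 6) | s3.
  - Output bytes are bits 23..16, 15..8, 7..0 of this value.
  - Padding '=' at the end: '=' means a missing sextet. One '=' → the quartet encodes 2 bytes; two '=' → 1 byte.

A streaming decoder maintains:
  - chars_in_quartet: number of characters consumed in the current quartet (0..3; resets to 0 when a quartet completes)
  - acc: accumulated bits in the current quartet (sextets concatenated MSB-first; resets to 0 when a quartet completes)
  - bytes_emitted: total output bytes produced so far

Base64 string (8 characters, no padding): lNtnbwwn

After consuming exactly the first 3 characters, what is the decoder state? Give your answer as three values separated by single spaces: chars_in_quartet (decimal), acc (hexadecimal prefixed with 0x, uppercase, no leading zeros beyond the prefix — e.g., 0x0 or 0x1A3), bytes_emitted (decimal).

After char 0 ('l'=37): chars_in_quartet=1 acc=0x25 bytes_emitted=0
After char 1 ('N'=13): chars_in_quartet=2 acc=0x94D bytes_emitted=0
After char 2 ('t'=45): chars_in_quartet=3 acc=0x2536D bytes_emitted=0

Answer: 3 0x2536D 0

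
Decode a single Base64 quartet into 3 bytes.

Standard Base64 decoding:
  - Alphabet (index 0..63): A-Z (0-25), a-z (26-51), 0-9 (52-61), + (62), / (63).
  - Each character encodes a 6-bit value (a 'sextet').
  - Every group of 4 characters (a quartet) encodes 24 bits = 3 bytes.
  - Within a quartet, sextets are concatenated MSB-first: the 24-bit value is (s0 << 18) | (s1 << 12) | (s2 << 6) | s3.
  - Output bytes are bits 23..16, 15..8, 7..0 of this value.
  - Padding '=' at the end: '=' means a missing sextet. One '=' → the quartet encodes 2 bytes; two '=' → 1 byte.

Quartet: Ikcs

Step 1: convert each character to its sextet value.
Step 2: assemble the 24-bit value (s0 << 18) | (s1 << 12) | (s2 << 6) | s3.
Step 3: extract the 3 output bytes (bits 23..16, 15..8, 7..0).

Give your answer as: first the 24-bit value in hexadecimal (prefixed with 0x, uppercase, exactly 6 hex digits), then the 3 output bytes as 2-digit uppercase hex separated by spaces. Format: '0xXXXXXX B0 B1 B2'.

Sextets: I=8, k=36, c=28, s=44
24-bit: (8<<18) | (36<<12) | (28<<6) | 44
      = 0x200000 | 0x024000 | 0x000700 | 0x00002C
      = 0x22472C
Bytes: (v>>16)&0xFF=22, (v>>8)&0xFF=47, v&0xFF=2C

Answer: 0x22472C 22 47 2C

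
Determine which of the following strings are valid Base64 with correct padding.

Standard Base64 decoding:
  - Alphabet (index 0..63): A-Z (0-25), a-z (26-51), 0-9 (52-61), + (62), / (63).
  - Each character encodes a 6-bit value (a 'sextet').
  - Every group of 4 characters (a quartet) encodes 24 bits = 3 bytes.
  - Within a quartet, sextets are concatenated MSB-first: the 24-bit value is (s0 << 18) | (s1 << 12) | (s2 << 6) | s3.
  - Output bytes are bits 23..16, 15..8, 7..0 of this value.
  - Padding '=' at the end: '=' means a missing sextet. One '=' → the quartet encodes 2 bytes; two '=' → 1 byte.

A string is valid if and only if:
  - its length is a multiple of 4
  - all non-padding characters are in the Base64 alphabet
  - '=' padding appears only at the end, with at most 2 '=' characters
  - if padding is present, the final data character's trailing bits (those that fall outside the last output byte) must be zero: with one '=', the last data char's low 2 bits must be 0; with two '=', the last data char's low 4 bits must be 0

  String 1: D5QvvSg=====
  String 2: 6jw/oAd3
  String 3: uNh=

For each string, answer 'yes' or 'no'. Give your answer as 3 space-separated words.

Answer: no yes no

Derivation:
String 1: 'D5QvvSg=====' → invalid (5 pad chars (max 2))
String 2: '6jw/oAd3' → valid
String 3: 'uNh=' → invalid (bad trailing bits)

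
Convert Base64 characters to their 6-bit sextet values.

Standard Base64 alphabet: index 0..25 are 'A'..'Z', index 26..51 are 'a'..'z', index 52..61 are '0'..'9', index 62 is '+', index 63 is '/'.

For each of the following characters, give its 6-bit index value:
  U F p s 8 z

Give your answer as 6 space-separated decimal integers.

Answer: 20 5 41 44 60 51

Derivation:
'U': A..Z range, ord('U') − ord('A') = 20
'F': A..Z range, ord('F') − ord('A') = 5
'p': a..z range, 26 + ord('p') − ord('a') = 41
's': a..z range, 26 + ord('s') − ord('a') = 44
'8': 0..9 range, 52 + ord('8') − ord('0') = 60
'z': a..z range, 26 + ord('z') − ord('a') = 51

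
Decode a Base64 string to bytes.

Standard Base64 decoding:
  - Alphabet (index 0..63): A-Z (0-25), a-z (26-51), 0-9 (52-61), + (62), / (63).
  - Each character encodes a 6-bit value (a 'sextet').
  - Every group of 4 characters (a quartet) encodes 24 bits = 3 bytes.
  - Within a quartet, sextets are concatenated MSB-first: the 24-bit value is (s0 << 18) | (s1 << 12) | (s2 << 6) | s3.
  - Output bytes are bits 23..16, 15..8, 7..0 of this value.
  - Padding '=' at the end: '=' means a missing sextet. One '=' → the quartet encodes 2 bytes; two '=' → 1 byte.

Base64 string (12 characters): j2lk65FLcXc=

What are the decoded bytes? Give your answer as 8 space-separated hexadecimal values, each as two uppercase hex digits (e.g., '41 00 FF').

After char 0 ('j'=35): chars_in_quartet=1 acc=0x23 bytes_emitted=0
After char 1 ('2'=54): chars_in_quartet=2 acc=0x8F6 bytes_emitted=0
After char 2 ('l'=37): chars_in_quartet=3 acc=0x23DA5 bytes_emitted=0
After char 3 ('k'=36): chars_in_quartet=4 acc=0x8F6964 -> emit 8F 69 64, reset; bytes_emitted=3
After char 4 ('6'=58): chars_in_quartet=1 acc=0x3A bytes_emitted=3
After char 5 ('5'=57): chars_in_quartet=2 acc=0xEB9 bytes_emitted=3
After char 6 ('F'=5): chars_in_quartet=3 acc=0x3AE45 bytes_emitted=3
After char 7 ('L'=11): chars_in_quartet=4 acc=0xEB914B -> emit EB 91 4B, reset; bytes_emitted=6
After char 8 ('c'=28): chars_in_quartet=1 acc=0x1C bytes_emitted=6
After char 9 ('X'=23): chars_in_quartet=2 acc=0x717 bytes_emitted=6
After char 10 ('c'=28): chars_in_quartet=3 acc=0x1C5DC bytes_emitted=6
Padding '=': partial quartet acc=0x1C5DC -> emit 71 77; bytes_emitted=8

Answer: 8F 69 64 EB 91 4B 71 77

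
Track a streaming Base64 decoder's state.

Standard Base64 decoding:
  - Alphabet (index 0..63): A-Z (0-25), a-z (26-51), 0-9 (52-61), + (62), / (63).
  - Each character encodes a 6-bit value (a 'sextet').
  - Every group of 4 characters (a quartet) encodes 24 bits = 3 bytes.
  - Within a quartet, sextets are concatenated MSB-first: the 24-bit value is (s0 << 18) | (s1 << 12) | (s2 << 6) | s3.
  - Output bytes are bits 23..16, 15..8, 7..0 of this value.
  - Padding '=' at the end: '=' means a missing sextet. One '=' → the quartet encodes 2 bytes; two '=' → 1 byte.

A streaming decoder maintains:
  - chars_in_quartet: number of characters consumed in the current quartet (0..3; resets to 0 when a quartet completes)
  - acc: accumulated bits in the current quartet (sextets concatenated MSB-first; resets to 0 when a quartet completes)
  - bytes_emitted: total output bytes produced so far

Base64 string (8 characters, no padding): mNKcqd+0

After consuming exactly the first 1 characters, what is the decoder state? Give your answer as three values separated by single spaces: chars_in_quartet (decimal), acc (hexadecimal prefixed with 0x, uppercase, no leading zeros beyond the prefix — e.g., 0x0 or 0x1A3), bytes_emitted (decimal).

Answer: 1 0x26 0

Derivation:
After char 0 ('m'=38): chars_in_quartet=1 acc=0x26 bytes_emitted=0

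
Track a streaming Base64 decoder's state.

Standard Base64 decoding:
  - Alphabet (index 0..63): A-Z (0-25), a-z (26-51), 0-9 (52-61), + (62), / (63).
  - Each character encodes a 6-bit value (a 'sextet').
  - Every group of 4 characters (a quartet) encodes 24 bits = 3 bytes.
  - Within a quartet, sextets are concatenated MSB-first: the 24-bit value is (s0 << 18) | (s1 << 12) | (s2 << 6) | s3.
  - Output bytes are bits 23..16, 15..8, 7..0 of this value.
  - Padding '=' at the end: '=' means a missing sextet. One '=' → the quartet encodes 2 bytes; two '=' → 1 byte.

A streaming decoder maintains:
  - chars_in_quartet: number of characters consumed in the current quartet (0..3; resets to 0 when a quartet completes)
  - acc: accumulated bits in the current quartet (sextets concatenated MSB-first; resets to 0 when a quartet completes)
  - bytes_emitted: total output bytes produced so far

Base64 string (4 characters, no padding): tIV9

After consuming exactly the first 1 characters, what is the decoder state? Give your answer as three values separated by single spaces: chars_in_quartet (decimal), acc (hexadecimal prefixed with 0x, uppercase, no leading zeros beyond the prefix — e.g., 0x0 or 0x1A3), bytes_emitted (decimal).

After char 0 ('t'=45): chars_in_quartet=1 acc=0x2D bytes_emitted=0

Answer: 1 0x2D 0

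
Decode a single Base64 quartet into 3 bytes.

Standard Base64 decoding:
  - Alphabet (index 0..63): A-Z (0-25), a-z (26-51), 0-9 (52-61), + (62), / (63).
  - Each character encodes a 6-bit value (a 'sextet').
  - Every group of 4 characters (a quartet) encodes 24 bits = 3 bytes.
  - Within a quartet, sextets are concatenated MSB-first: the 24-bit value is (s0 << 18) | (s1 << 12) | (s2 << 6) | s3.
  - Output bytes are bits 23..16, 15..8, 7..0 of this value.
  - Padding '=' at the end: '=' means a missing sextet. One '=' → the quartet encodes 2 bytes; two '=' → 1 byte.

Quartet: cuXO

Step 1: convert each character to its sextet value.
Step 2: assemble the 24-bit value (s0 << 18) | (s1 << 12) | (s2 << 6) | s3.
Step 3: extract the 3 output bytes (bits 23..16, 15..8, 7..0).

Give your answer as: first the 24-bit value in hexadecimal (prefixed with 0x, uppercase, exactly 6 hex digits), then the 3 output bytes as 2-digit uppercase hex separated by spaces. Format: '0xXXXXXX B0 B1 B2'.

Answer: 0x72E5CE 72 E5 CE

Derivation:
Sextets: c=28, u=46, X=23, O=14
24-bit: (28<<18) | (46<<12) | (23<<6) | 14
      = 0x700000 | 0x02E000 | 0x0005C0 | 0x00000E
      = 0x72E5CE
Bytes: (v>>16)&0xFF=72, (v>>8)&0xFF=E5, v&0xFF=CE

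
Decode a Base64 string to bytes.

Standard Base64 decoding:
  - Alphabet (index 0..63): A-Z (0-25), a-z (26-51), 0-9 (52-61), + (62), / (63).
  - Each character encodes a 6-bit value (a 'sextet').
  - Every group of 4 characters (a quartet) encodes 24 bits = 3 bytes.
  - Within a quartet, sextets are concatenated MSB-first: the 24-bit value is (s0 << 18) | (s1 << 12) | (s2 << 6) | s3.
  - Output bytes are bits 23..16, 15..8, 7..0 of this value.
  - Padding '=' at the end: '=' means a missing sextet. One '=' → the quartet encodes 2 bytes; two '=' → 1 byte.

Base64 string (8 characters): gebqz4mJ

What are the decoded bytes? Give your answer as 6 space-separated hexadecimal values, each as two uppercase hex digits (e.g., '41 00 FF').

Answer: 81 E6 EA CF 89 89

Derivation:
After char 0 ('g'=32): chars_in_quartet=1 acc=0x20 bytes_emitted=0
After char 1 ('e'=30): chars_in_quartet=2 acc=0x81E bytes_emitted=0
After char 2 ('b'=27): chars_in_quartet=3 acc=0x2079B bytes_emitted=0
After char 3 ('q'=42): chars_in_quartet=4 acc=0x81E6EA -> emit 81 E6 EA, reset; bytes_emitted=3
After char 4 ('z'=51): chars_in_quartet=1 acc=0x33 bytes_emitted=3
After char 5 ('4'=56): chars_in_quartet=2 acc=0xCF8 bytes_emitted=3
After char 6 ('m'=38): chars_in_quartet=3 acc=0x33E26 bytes_emitted=3
After char 7 ('J'=9): chars_in_quartet=4 acc=0xCF8989 -> emit CF 89 89, reset; bytes_emitted=6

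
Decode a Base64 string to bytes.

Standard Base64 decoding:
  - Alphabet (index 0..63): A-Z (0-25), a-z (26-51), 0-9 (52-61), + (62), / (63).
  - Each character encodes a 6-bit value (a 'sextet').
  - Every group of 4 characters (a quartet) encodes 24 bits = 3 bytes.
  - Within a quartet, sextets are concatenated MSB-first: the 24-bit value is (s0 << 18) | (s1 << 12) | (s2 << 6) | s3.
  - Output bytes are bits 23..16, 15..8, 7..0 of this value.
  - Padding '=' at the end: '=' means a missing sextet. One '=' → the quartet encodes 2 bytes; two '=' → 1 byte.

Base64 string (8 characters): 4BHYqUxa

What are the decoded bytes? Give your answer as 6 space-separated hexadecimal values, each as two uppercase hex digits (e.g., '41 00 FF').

After char 0 ('4'=56): chars_in_quartet=1 acc=0x38 bytes_emitted=0
After char 1 ('B'=1): chars_in_quartet=2 acc=0xE01 bytes_emitted=0
After char 2 ('H'=7): chars_in_quartet=3 acc=0x38047 bytes_emitted=0
After char 3 ('Y'=24): chars_in_quartet=4 acc=0xE011D8 -> emit E0 11 D8, reset; bytes_emitted=3
After char 4 ('q'=42): chars_in_quartet=1 acc=0x2A bytes_emitted=3
After char 5 ('U'=20): chars_in_quartet=2 acc=0xA94 bytes_emitted=3
After char 6 ('x'=49): chars_in_quartet=3 acc=0x2A531 bytes_emitted=3
After char 7 ('a'=26): chars_in_quartet=4 acc=0xA94C5A -> emit A9 4C 5A, reset; bytes_emitted=6

Answer: E0 11 D8 A9 4C 5A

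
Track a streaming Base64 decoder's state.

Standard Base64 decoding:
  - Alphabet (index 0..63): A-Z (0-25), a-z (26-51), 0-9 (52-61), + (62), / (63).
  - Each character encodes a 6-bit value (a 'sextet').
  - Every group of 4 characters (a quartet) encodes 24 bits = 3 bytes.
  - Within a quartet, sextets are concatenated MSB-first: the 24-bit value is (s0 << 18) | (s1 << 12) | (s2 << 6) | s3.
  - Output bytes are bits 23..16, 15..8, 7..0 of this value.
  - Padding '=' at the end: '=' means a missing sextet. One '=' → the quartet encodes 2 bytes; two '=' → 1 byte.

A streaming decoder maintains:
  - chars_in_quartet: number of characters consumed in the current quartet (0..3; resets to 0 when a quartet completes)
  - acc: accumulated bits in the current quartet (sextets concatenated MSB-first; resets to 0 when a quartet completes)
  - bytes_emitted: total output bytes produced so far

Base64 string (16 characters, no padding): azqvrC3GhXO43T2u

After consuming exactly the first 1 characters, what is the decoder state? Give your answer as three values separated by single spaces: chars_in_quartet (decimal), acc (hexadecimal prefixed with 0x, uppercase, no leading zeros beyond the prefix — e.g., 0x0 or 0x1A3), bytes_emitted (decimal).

After char 0 ('a'=26): chars_in_quartet=1 acc=0x1A bytes_emitted=0

Answer: 1 0x1A 0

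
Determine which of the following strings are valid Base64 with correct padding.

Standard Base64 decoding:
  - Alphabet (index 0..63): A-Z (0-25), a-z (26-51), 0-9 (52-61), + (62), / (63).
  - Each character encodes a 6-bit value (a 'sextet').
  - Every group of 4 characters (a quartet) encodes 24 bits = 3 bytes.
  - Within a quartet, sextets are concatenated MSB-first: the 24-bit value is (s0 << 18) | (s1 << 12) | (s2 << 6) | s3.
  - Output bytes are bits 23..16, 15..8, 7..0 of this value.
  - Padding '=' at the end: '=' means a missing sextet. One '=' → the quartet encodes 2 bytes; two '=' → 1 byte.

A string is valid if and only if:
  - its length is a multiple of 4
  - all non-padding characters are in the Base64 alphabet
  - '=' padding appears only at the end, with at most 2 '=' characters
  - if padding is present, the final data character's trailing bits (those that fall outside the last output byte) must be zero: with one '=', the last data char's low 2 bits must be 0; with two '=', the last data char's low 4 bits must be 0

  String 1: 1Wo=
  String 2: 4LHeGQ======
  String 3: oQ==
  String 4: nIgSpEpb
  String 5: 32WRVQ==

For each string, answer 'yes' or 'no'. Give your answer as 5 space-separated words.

String 1: '1Wo=' → valid
String 2: '4LHeGQ======' → invalid (6 pad chars (max 2))
String 3: 'oQ==' → valid
String 4: 'nIgSpEpb' → valid
String 5: '32WRVQ==' → valid

Answer: yes no yes yes yes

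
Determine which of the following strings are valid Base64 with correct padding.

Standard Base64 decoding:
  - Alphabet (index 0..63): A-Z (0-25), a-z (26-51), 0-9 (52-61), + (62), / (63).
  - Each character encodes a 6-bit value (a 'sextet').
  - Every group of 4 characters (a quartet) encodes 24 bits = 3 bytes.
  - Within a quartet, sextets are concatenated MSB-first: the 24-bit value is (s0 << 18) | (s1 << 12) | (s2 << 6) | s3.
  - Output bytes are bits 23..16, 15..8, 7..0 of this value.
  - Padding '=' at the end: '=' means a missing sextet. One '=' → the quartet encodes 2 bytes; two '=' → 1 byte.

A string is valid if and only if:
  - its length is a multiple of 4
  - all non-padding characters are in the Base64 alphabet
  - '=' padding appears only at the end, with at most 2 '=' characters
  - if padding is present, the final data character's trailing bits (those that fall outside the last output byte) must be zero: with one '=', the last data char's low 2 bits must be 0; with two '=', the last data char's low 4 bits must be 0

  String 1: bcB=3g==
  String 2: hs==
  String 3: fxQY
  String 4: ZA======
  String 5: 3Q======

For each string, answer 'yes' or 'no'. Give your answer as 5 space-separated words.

String 1: 'bcB=3g==' → invalid (bad char(s): ['=']; '=' in middle)
String 2: 'hs==' → invalid (bad trailing bits)
String 3: 'fxQY' → valid
String 4: 'ZA======' → invalid (6 pad chars (max 2))
String 5: '3Q======' → invalid (6 pad chars (max 2))

Answer: no no yes no no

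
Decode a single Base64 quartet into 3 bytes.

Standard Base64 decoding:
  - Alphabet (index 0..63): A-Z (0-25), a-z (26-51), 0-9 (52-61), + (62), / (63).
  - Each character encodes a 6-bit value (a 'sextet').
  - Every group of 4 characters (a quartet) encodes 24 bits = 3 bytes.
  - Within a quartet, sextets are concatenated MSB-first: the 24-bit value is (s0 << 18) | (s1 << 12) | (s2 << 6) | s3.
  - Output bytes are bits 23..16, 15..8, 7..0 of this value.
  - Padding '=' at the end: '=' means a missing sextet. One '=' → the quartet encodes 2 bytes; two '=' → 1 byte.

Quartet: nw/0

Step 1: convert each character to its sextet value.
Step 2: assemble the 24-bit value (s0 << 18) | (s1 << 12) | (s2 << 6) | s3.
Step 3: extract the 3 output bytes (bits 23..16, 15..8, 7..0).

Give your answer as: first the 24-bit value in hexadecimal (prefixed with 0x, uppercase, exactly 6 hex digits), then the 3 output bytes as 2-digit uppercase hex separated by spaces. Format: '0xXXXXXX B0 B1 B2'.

Answer: 0x9F0FF4 9F 0F F4

Derivation:
Sextets: n=39, w=48, /=63, 0=52
24-bit: (39<<18) | (48<<12) | (63<<6) | 52
      = 0x9C0000 | 0x030000 | 0x000FC0 | 0x000034
      = 0x9F0FF4
Bytes: (v>>16)&0xFF=9F, (v>>8)&0xFF=0F, v&0xFF=F4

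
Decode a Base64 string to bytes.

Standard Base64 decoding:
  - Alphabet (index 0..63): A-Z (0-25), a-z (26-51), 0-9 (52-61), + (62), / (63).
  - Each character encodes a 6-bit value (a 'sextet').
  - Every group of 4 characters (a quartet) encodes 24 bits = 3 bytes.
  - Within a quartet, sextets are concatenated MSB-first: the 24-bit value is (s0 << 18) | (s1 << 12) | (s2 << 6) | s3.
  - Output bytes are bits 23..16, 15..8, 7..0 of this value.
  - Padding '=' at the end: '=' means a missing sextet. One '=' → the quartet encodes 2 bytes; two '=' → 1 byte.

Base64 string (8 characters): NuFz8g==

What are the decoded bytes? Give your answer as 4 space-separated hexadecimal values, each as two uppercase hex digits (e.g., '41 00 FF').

Answer: 36 E1 73 F2

Derivation:
After char 0 ('N'=13): chars_in_quartet=1 acc=0xD bytes_emitted=0
After char 1 ('u'=46): chars_in_quartet=2 acc=0x36E bytes_emitted=0
After char 2 ('F'=5): chars_in_quartet=3 acc=0xDB85 bytes_emitted=0
After char 3 ('z'=51): chars_in_quartet=4 acc=0x36E173 -> emit 36 E1 73, reset; bytes_emitted=3
After char 4 ('8'=60): chars_in_quartet=1 acc=0x3C bytes_emitted=3
After char 5 ('g'=32): chars_in_quartet=2 acc=0xF20 bytes_emitted=3
Padding '==': partial quartet acc=0xF20 -> emit F2; bytes_emitted=4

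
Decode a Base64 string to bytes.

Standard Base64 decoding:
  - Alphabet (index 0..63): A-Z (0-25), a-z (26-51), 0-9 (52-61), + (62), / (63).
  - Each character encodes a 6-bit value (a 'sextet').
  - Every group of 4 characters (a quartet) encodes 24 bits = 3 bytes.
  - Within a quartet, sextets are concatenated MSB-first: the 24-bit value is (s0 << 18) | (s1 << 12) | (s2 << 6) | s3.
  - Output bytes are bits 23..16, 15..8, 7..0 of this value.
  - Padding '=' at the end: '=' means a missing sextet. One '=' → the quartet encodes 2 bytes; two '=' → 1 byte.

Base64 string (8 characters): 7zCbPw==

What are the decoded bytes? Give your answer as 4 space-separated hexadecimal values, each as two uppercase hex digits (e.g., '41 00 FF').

Answer: EF 30 9B 3F

Derivation:
After char 0 ('7'=59): chars_in_quartet=1 acc=0x3B bytes_emitted=0
After char 1 ('z'=51): chars_in_quartet=2 acc=0xEF3 bytes_emitted=0
After char 2 ('C'=2): chars_in_quartet=3 acc=0x3BCC2 bytes_emitted=0
After char 3 ('b'=27): chars_in_quartet=4 acc=0xEF309B -> emit EF 30 9B, reset; bytes_emitted=3
After char 4 ('P'=15): chars_in_quartet=1 acc=0xF bytes_emitted=3
After char 5 ('w'=48): chars_in_quartet=2 acc=0x3F0 bytes_emitted=3
Padding '==': partial quartet acc=0x3F0 -> emit 3F; bytes_emitted=4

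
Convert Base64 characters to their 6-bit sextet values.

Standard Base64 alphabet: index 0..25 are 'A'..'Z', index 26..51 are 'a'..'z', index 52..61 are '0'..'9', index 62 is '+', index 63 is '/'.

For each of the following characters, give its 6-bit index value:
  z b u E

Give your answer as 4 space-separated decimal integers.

'z': a..z range, 26 + ord('z') − ord('a') = 51
'b': a..z range, 26 + ord('b') − ord('a') = 27
'u': a..z range, 26 + ord('u') − ord('a') = 46
'E': A..Z range, ord('E') − ord('A') = 4

Answer: 51 27 46 4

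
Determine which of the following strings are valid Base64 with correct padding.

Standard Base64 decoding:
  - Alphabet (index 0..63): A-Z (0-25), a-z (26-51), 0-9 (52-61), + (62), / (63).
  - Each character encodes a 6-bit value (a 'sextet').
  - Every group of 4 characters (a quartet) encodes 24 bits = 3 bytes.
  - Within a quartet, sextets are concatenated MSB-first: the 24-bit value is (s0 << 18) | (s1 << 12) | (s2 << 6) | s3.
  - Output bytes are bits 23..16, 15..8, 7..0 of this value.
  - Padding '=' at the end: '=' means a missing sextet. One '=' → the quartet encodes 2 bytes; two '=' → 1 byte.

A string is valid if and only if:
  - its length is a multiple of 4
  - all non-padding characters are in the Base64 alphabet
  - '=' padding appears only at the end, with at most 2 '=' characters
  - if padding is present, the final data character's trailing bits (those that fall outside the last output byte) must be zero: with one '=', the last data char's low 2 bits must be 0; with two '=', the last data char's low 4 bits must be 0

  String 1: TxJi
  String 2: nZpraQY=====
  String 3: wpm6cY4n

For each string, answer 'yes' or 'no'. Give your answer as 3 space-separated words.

Answer: yes no yes

Derivation:
String 1: 'TxJi' → valid
String 2: 'nZpraQY=====' → invalid (5 pad chars (max 2))
String 3: 'wpm6cY4n' → valid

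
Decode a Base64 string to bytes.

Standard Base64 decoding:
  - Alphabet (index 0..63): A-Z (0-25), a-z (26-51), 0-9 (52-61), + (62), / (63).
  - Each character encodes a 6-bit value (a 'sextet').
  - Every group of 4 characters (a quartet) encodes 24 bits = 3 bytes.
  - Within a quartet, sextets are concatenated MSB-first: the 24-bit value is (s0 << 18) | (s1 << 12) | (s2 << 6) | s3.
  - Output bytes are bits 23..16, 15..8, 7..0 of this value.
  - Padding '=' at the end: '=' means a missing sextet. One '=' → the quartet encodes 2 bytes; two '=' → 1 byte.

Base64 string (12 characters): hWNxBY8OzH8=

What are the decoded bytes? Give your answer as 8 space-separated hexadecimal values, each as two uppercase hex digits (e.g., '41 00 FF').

After char 0 ('h'=33): chars_in_quartet=1 acc=0x21 bytes_emitted=0
After char 1 ('W'=22): chars_in_quartet=2 acc=0x856 bytes_emitted=0
After char 2 ('N'=13): chars_in_quartet=3 acc=0x2158D bytes_emitted=0
After char 3 ('x'=49): chars_in_quartet=4 acc=0x856371 -> emit 85 63 71, reset; bytes_emitted=3
After char 4 ('B'=1): chars_in_quartet=1 acc=0x1 bytes_emitted=3
After char 5 ('Y'=24): chars_in_quartet=2 acc=0x58 bytes_emitted=3
After char 6 ('8'=60): chars_in_quartet=3 acc=0x163C bytes_emitted=3
After char 7 ('O'=14): chars_in_quartet=4 acc=0x58F0E -> emit 05 8F 0E, reset; bytes_emitted=6
After char 8 ('z'=51): chars_in_quartet=1 acc=0x33 bytes_emitted=6
After char 9 ('H'=7): chars_in_quartet=2 acc=0xCC7 bytes_emitted=6
After char 10 ('8'=60): chars_in_quartet=3 acc=0x331FC bytes_emitted=6
Padding '=': partial quartet acc=0x331FC -> emit CC 7F; bytes_emitted=8

Answer: 85 63 71 05 8F 0E CC 7F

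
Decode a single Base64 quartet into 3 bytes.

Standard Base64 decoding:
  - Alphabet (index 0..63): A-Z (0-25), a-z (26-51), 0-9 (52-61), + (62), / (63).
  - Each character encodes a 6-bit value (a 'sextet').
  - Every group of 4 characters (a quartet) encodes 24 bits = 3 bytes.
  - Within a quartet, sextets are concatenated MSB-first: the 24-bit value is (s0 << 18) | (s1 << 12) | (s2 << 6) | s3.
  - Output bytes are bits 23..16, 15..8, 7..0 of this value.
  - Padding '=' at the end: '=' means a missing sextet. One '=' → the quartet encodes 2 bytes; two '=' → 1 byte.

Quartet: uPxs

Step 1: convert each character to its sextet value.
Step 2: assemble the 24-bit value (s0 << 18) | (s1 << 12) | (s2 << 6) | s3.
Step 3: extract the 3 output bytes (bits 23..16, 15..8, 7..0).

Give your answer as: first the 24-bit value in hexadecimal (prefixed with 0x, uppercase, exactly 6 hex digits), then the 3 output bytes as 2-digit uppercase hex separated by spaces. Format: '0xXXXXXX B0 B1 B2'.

Sextets: u=46, P=15, x=49, s=44
24-bit: (46<<18) | (15<<12) | (49<<6) | 44
      = 0xB80000 | 0x00F000 | 0x000C40 | 0x00002C
      = 0xB8FC6C
Bytes: (v>>16)&0xFF=B8, (v>>8)&0xFF=FC, v&0xFF=6C

Answer: 0xB8FC6C B8 FC 6C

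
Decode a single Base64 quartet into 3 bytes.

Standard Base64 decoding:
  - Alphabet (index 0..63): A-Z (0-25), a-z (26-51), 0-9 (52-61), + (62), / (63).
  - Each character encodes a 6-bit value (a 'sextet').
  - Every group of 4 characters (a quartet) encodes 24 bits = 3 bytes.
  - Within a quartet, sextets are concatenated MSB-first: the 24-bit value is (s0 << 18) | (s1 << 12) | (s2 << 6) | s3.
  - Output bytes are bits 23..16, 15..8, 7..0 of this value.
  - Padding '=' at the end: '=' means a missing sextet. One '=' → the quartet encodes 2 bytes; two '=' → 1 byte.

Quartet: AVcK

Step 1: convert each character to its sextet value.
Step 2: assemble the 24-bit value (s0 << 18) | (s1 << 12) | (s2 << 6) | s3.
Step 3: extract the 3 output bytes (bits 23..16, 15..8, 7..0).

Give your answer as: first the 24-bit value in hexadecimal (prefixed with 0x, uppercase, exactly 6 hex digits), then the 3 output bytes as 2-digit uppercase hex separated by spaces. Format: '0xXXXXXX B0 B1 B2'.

Answer: 0x01570A 01 57 0A

Derivation:
Sextets: A=0, V=21, c=28, K=10
24-bit: (0<<18) | (21<<12) | (28<<6) | 10
      = 0x000000 | 0x015000 | 0x000700 | 0x00000A
      = 0x01570A
Bytes: (v>>16)&0xFF=01, (v>>8)&0xFF=57, v&0xFF=0A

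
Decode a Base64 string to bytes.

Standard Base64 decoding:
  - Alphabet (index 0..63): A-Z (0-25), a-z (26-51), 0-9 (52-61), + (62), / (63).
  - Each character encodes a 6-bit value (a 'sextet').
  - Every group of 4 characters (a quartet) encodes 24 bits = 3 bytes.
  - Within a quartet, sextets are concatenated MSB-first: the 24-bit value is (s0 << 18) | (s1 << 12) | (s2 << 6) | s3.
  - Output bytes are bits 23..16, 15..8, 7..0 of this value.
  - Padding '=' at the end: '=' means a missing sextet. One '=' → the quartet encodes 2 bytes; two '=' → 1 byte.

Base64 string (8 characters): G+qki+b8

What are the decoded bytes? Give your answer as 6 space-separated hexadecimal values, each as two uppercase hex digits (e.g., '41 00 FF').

Answer: 1B EA A4 8B E6 FC

Derivation:
After char 0 ('G'=6): chars_in_quartet=1 acc=0x6 bytes_emitted=0
After char 1 ('+'=62): chars_in_quartet=2 acc=0x1BE bytes_emitted=0
After char 2 ('q'=42): chars_in_quartet=3 acc=0x6FAA bytes_emitted=0
After char 3 ('k'=36): chars_in_quartet=4 acc=0x1BEAA4 -> emit 1B EA A4, reset; bytes_emitted=3
After char 4 ('i'=34): chars_in_quartet=1 acc=0x22 bytes_emitted=3
After char 5 ('+'=62): chars_in_quartet=2 acc=0x8BE bytes_emitted=3
After char 6 ('b'=27): chars_in_quartet=3 acc=0x22F9B bytes_emitted=3
After char 7 ('8'=60): chars_in_quartet=4 acc=0x8BE6FC -> emit 8B E6 FC, reset; bytes_emitted=6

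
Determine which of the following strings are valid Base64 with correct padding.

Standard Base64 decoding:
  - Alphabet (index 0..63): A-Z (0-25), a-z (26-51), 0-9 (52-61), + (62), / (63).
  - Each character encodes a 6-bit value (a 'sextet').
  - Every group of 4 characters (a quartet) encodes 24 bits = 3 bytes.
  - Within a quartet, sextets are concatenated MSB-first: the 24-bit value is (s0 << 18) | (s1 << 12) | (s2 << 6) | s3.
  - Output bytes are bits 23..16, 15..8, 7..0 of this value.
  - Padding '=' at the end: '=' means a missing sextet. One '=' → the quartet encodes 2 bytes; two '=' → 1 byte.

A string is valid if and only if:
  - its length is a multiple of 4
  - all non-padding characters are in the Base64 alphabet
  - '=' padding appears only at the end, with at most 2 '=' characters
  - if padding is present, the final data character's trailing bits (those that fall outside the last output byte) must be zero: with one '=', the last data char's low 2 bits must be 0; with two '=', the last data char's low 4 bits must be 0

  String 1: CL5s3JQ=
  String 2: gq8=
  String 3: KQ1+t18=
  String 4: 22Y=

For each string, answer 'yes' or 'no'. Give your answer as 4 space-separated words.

Answer: yes yes yes yes

Derivation:
String 1: 'CL5s3JQ=' → valid
String 2: 'gq8=' → valid
String 3: 'KQ1+t18=' → valid
String 4: '22Y=' → valid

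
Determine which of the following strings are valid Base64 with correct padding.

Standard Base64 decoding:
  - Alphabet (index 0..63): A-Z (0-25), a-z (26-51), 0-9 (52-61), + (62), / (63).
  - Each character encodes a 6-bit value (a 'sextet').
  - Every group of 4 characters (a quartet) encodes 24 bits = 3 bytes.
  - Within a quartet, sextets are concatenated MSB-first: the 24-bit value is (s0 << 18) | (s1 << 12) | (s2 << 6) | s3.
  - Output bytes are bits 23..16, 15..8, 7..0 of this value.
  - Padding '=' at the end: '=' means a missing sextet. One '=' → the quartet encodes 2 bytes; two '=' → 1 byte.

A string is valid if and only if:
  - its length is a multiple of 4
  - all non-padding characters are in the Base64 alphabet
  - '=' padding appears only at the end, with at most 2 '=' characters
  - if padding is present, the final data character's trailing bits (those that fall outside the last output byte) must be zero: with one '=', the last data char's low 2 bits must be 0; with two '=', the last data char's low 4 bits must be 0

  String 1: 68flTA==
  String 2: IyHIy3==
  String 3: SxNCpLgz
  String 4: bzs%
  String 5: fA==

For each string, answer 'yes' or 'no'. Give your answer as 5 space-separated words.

Answer: yes no yes no yes

Derivation:
String 1: '68flTA==' → valid
String 2: 'IyHIy3==' → invalid (bad trailing bits)
String 3: 'SxNCpLgz' → valid
String 4: 'bzs%' → invalid (bad char(s): ['%'])
String 5: 'fA==' → valid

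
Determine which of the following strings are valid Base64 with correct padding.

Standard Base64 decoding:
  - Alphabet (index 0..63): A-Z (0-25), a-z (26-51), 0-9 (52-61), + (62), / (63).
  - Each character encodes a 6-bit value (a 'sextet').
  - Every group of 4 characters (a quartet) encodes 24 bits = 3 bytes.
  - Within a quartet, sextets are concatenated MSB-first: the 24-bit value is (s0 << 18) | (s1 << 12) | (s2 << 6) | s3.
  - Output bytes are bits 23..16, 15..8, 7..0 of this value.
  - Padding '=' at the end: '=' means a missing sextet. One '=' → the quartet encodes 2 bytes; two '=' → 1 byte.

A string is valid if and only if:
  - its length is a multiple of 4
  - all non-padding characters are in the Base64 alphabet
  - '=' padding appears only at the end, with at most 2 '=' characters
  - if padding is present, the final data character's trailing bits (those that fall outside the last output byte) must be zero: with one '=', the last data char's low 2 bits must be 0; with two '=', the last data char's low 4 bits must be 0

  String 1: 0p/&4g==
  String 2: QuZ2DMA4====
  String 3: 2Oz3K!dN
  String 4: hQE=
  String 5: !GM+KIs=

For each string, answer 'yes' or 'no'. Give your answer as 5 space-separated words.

String 1: '0p/&4g==' → invalid (bad char(s): ['&'])
String 2: 'QuZ2DMA4====' → invalid (4 pad chars (max 2))
String 3: '2Oz3K!dN' → invalid (bad char(s): ['!'])
String 4: 'hQE=' → valid
String 5: '!GM+KIs=' → invalid (bad char(s): ['!'])

Answer: no no no yes no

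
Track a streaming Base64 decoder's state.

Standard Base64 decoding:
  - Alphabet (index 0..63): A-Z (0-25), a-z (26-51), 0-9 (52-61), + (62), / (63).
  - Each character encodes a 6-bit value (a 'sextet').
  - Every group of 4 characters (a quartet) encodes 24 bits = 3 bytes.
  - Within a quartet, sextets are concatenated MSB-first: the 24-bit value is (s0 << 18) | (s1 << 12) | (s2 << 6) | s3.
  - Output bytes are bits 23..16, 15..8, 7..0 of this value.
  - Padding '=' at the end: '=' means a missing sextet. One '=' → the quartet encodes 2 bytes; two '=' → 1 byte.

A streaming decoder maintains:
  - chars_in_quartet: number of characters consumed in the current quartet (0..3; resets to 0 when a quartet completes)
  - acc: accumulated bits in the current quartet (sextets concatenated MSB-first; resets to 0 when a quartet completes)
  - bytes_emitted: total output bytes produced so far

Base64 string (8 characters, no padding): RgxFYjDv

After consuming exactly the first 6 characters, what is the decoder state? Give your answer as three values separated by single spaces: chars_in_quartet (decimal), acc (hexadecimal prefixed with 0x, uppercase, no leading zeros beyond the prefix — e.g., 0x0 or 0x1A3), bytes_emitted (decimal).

After char 0 ('R'=17): chars_in_quartet=1 acc=0x11 bytes_emitted=0
After char 1 ('g'=32): chars_in_quartet=2 acc=0x460 bytes_emitted=0
After char 2 ('x'=49): chars_in_quartet=3 acc=0x11831 bytes_emitted=0
After char 3 ('F'=5): chars_in_quartet=4 acc=0x460C45 -> emit 46 0C 45, reset; bytes_emitted=3
After char 4 ('Y'=24): chars_in_quartet=1 acc=0x18 bytes_emitted=3
After char 5 ('j'=35): chars_in_quartet=2 acc=0x623 bytes_emitted=3

Answer: 2 0x623 3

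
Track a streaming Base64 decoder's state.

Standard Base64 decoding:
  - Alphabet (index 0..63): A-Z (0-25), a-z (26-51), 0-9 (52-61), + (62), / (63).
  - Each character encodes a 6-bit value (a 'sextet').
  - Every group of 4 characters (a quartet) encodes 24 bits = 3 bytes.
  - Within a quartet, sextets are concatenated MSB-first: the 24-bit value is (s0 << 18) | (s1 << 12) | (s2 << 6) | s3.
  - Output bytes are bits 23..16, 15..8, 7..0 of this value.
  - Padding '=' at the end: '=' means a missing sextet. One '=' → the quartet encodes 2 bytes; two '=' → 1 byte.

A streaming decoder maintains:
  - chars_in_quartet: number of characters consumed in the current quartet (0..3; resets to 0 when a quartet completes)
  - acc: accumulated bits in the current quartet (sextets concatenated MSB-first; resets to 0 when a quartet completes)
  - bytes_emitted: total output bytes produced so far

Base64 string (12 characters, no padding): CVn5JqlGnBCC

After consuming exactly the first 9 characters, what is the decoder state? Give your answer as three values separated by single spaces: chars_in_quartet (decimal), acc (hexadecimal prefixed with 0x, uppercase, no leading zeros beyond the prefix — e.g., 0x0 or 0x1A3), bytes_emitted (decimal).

After char 0 ('C'=2): chars_in_quartet=1 acc=0x2 bytes_emitted=0
After char 1 ('V'=21): chars_in_quartet=2 acc=0x95 bytes_emitted=0
After char 2 ('n'=39): chars_in_quartet=3 acc=0x2567 bytes_emitted=0
After char 3 ('5'=57): chars_in_quartet=4 acc=0x959F9 -> emit 09 59 F9, reset; bytes_emitted=3
After char 4 ('J'=9): chars_in_quartet=1 acc=0x9 bytes_emitted=3
After char 5 ('q'=42): chars_in_quartet=2 acc=0x26A bytes_emitted=3
After char 6 ('l'=37): chars_in_quartet=3 acc=0x9AA5 bytes_emitted=3
After char 7 ('G'=6): chars_in_quartet=4 acc=0x26A946 -> emit 26 A9 46, reset; bytes_emitted=6
After char 8 ('n'=39): chars_in_quartet=1 acc=0x27 bytes_emitted=6

Answer: 1 0x27 6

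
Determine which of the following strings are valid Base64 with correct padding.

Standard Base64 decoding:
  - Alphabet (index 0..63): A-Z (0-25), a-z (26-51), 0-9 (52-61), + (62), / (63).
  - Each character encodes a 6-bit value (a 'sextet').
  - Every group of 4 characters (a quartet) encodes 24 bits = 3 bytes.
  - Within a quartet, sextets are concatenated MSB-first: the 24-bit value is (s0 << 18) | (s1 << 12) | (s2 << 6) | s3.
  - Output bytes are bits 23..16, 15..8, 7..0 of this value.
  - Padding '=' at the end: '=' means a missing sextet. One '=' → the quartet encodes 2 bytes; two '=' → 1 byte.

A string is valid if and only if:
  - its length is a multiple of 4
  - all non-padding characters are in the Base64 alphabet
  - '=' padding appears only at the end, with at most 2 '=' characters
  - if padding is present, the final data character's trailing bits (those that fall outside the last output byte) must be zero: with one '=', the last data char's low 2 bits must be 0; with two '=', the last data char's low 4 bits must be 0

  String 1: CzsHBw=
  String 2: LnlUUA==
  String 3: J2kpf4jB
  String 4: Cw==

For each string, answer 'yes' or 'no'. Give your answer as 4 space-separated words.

Answer: no yes yes yes

Derivation:
String 1: 'CzsHBw=' → invalid (len=7 not mult of 4)
String 2: 'LnlUUA==' → valid
String 3: 'J2kpf4jB' → valid
String 4: 'Cw==' → valid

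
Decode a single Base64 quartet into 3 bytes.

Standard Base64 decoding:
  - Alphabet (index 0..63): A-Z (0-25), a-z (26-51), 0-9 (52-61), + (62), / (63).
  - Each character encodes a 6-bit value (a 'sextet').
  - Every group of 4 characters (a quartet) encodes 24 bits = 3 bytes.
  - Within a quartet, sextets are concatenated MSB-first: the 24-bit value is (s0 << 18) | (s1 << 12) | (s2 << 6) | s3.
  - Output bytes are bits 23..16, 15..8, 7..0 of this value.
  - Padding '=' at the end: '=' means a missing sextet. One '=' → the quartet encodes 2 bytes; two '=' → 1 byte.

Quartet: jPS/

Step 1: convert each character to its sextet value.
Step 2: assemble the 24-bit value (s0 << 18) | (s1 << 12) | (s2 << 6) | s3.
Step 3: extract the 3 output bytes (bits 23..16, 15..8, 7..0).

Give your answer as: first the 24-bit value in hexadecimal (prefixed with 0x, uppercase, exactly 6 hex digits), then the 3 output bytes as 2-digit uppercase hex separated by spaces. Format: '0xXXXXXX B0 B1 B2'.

Sextets: j=35, P=15, S=18, /=63
24-bit: (35<<18) | (15<<12) | (18<<6) | 63
      = 0x8C0000 | 0x00F000 | 0x000480 | 0x00003F
      = 0x8CF4BF
Bytes: (v>>16)&0xFF=8C, (v>>8)&0xFF=F4, v&0xFF=BF

Answer: 0x8CF4BF 8C F4 BF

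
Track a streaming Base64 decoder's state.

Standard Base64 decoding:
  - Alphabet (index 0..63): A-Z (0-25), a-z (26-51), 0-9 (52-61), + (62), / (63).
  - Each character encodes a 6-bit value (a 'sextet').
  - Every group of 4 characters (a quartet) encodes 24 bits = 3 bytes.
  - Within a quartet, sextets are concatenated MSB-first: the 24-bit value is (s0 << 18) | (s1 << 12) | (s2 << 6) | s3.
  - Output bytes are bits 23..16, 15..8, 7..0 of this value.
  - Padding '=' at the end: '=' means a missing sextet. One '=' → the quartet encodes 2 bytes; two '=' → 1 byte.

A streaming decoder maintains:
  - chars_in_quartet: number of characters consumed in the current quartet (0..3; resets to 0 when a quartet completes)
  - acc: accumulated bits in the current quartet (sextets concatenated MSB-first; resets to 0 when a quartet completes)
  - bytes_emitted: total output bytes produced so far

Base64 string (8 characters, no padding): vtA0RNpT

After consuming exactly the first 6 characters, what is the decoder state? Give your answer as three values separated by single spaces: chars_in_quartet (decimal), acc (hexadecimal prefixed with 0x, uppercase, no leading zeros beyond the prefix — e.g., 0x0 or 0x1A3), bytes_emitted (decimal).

After char 0 ('v'=47): chars_in_quartet=1 acc=0x2F bytes_emitted=0
After char 1 ('t'=45): chars_in_quartet=2 acc=0xBED bytes_emitted=0
After char 2 ('A'=0): chars_in_quartet=3 acc=0x2FB40 bytes_emitted=0
After char 3 ('0'=52): chars_in_quartet=4 acc=0xBED034 -> emit BE D0 34, reset; bytes_emitted=3
After char 4 ('R'=17): chars_in_quartet=1 acc=0x11 bytes_emitted=3
After char 5 ('N'=13): chars_in_quartet=2 acc=0x44D bytes_emitted=3

Answer: 2 0x44D 3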